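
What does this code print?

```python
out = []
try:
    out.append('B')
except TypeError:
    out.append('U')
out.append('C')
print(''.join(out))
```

Execution trace: 'B' (try body, no exception) → 'C' (after the try/except). Output: BC

Answer: BC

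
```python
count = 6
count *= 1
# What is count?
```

Trace:
`count = 6` → count = 6
`count *= 1` → count = 6
So count = 6

Answer: 6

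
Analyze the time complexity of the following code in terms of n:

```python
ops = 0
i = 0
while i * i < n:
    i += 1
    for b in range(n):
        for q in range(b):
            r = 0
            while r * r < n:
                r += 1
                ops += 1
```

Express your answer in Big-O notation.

Each loop level contributes: √n × n × n × √n. Multiplying the contributions gives O(n^3).

Answer: O(n^3)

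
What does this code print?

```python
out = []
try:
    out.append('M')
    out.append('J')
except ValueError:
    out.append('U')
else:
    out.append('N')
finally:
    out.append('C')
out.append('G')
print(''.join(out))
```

Execution trace: 'M' (try body) → 'J' (try body, no exception) → 'N' (else) → 'C' (finally) → 'G' (after the try/except). Output: MJNCG

Answer: MJNCG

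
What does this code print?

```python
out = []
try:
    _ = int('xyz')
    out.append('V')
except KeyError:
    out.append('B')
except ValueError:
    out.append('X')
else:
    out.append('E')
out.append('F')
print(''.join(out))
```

Execution trace: 'X' (except ValueError) → 'F' (after the try/except). Output: XF

Answer: XF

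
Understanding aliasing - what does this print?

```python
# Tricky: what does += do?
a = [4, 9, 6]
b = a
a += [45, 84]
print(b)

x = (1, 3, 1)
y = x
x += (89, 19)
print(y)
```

Key concept: += behavior differs for mutable vs immutable.
Step by step:
`a = [4, 9, 6]` → a = [4, 9, 6]
`b = a` → b = [4, 9, 6] (same object as a)
`a += [45, 84]` → a = [4, 9, 6, 45, 84] (same object as b); b = [4, 9, 6, 45, 84] (same object as a)
`print(b)` → prints [4, 9, 6, 45, 84]
`x = (1, 3, 1)` → x = (1, 3, 1)
`y = x` → y = (1, 3, 1)
`x += (89, 19)` → x = (1, 3, 1, 89, 19)
`print(y)` → prints (1, 3, 1)

Answer:
[4, 9, 6, 45, 84]
(1, 3, 1)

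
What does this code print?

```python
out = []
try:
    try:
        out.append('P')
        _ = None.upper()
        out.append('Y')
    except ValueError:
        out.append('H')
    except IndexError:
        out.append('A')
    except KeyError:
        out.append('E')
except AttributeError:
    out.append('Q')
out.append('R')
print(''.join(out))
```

Execution trace: 'P' (try body) → 'Q' (outer except AttributeError) → 'R' (after the try/except). Output: PQR

Answer: PQR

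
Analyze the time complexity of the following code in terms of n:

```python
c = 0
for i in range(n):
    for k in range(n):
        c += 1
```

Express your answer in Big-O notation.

Each loop level contributes: n × n. Multiplying the contributions gives O(n^2).

Answer: O(n^2)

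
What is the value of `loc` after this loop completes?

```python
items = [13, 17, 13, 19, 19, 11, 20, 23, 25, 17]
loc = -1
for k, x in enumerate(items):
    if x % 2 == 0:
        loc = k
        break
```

First even number index in [13, 17, 13, 19, 19, 11, 20, 23, 25, 17]
`loc` takes the values: -1 → 6

Answer: 6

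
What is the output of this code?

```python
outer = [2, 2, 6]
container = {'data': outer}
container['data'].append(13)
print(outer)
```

Key concept: dict holds reference to list.
Step by step:
`outer = [2, 2, 6]` → outer = [2, 2, 6]
`container = {'data': outer}` → container = {'data': [2, 2, 6]}
`container['data'].append(13)` → outer = [2, 2, 6, 13]; container = {'data': [2, 2, 6, 13]}
`print(outer)` → prints [2, 2, 6, 13]

Answer: [2, 2, 6, 13]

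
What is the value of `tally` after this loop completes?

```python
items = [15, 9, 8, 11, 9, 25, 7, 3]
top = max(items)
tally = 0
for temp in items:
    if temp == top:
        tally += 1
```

Count of max value 25 in [15, 9, 8, 11, 9, 25, 7, 3]
`tally` takes the values: 0 → 1

Answer: 1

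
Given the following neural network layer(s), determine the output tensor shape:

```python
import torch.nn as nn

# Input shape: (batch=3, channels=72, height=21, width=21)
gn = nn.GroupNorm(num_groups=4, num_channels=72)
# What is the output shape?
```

Input: (3, 72, 21, 21) -> Output: (3, 72, 21, 21)

Answer: (3, 72, 21, 21)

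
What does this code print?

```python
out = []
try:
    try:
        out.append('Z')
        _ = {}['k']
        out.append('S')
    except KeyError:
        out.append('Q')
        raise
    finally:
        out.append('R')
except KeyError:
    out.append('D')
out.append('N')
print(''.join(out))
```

Execution trace: 'Z' (try body) → 'Q' (except KeyError) → 'R' (finally) → 'D' (outer except KeyError) → 'N' (after the try/except). Output: ZQRDN

Answer: ZQRDN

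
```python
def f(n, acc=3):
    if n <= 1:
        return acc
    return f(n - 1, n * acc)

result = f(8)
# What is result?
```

Accumulator trace (n, acc): (8, 3) -> (7, 24) -> (6, 168) -> (5, 1008) -> (4, 5040) -> (3, 20160) -> (2, 60480) -> (1, 120960) -> return 120960

Answer: 120960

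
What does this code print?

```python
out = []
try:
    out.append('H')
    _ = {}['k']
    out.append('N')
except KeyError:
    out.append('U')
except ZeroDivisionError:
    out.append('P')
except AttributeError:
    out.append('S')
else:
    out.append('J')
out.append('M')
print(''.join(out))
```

Execution trace: 'H' (try body) → 'U' (except KeyError) → 'M' (after the try/except). Output: HUM

Answer: HUM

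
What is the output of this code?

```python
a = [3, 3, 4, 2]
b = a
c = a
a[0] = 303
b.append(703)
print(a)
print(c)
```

Key concept: multiple aliases.
Step by step:
`a = [3, 3, 4, 2]` → a = [3, 3, 4, 2]
`b = a` → b = [3, 3, 4, 2] (same object as a)
`c = a` → c = [3, 3, 4, 2] (same object as a, b)
`a[0] = 303` → a = [303, 3, 4, 2] (same object as b, c); b = [303, 3, 4, 2] (same object as a, c); c = [303, 3, 4, 2] (same object as a, b)
`b.append(703)` → a = [303, 3, 4, 2, 703] (same object as b, c); b = [303, 3, 4, 2, 703] (same object as a, c); c = [303, 3, 4, 2, 703] (same object as a, b)
`print(a)` → prints [303, 3, 4, 2, 703]
`print(c)` → prints [303, 3, 4, 2, 703]

Answer:
[303, 3, 4, 2, 703]
[303, 3, 4, 2, 703]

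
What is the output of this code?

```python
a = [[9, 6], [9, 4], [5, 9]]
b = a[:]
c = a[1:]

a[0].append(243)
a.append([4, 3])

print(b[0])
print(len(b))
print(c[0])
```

Key concept: slice with nested mutation.
Step by step:
`a = [[9, 6], [9, 4], [5, 9]]` → a = [[9, 6], [9, 4], [5, 9]]
`b = a[:]` → b = [[9, 6], [9, 4], [5, 9]]
`c = a[1:]` → c = [[9, 4], [5, 9]]
`a[0].append(243)` → a = [[9, 6, 243], [9, 4], [5, 9]]; b = [[9, 6, 243], [9, 4], [5, 9]]
`a.append([4, 3])` → a = [[9, 6, 243], [9, 4], [5, 9], [4, 3]]
`print(b[0])` → prints [9, 6, 243]
`print(len(b))` → prints 3
`print(c[0])` → prints [9, 4]

Answer:
[9, 6, 243]
3
[9, 4]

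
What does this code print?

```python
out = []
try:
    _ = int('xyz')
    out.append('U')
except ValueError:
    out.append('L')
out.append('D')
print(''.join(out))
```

Execution trace: 'L' (except ValueError) → 'D' (after the try/except). Output: LD

Answer: LD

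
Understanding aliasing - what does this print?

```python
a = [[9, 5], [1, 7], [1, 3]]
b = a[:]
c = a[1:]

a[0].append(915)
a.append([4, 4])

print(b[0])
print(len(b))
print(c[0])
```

Key concept: slice with nested mutation.
Step by step:
`a = [[9, 5], [1, 7], [1, 3]]` → a = [[9, 5], [1, 7], [1, 3]]
`b = a[:]` → b = [[9, 5], [1, 7], [1, 3]]
`c = a[1:]` → c = [[1, 7], [1, 3]]
`a[0].append(915)` → a = [[9, 5, 915], [1, 7], [1, 3]]; b = [[9, 5, 915], [1, 7], [1, 3]]
`a.append([4, 4])` → a = [[9, 5, 915], [1, 7], [1, 3], [4, 4]]
`print(b[0])` → prints [9, 5, 915]
`print(len(b))` → prints 3
`print(c[0])` → prints [1, 7]

Answer:
[9, 5, 915]
3
[1, 7]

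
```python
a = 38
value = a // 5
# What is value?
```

Trace:
`a = 38` → a = 38
`value = a // 5` → value = 7
So value = 7

Answer: 7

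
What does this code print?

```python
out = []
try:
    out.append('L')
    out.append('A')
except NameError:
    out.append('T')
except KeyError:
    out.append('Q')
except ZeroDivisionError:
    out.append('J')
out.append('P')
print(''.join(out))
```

Execution trace: 'L' (try body) → 'A' (try body, no exception) → 'P' (after the try/except). Output: LAP

Answer: LAP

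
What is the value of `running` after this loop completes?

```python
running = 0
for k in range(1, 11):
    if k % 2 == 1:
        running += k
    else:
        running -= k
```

Add odd, subtract even
`running` takes the values: 0 → 1 → -1 → 2 → -2 → 3 → -3 → 4 → -4 → 5 → -5

Answer: -5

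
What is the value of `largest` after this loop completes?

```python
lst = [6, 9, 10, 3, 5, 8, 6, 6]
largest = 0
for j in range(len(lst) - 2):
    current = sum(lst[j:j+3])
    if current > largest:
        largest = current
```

Max sum of 3-element window in [6, 9, 10, 3, 5, 8, 6, 6]
`largest` takes the values: 0 → 25

Answer: 25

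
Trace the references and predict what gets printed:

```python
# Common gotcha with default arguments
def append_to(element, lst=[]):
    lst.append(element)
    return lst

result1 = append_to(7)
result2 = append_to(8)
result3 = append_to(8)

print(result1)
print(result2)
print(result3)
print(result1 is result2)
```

Key concept: mutable default argument gotcha.
Step by step:
`result1 = append_to(7)` → result1 = [7]
`result2 = append_to(8)` → result1 = [7, 8] (same object as result2); result2 = [7, 8] (same object as result1)
`result3 = append_to(8)` → result1 = [7, 8, 8] (same object as result2, result3); result2 = [7, 8, 8] (same object as result1, result3); result3 = [7, 8, 8] (same object as result1, result2)
`print(result1)` → prints [7, 8, 8]
`print(result2)` → prints [7, 8, 8]
`print(result3)` → prints [7, 8, 8]
`print(result1 is result2)` → prints True

Answer:
[7, 8, 8]
[7, 8, 8]
[7, 8, 8]
True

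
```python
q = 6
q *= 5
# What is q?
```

Trace:
`q = 6` → q = 6
`q *= 5` → q = 30
So q = 30

Answer: 30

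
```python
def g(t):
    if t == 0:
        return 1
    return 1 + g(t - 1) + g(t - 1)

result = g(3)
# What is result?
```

g(t) = 1 + 2·g(t-1), g(0)=1. Closed form: (1+1)·2^3 - 1 = 15.

Answer: 15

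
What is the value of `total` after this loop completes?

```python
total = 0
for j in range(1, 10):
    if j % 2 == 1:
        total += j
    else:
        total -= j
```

Add odd, subtract even
`total` takes the values: 0 → 1 → -1 → 2 → -2 → 3 → -3 → 4 → -4 → 5

Answer: 5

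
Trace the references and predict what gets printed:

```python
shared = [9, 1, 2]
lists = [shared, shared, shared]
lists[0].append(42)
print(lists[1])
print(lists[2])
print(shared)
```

Key concept: list of same reference.
Step by step:
`shared = [9, 1, 2]` → shared = [9, 1, 2]
`lists = [shared, shared, shared]` → lists = [[9, 1, 2], [9, 1, 2], [9, 1, 2]]
`lists[0].append(42)` → shared = [9, 1, 2, 42]; lists = [[9, 1, 2, 42], [9, 1, 2, 42], [9, 1, 2, 42]]
`print(lists[1])` → prints [9, 1, 2, 42]
`print(lists[2])` → prints [9, 1, 2, 42]
`print(shared)` → prints [9, 1, 2, 42]

Answer:
[9, 1, 2, 42]
[9, 1, 2, 42]
[9, 1, 2, 42]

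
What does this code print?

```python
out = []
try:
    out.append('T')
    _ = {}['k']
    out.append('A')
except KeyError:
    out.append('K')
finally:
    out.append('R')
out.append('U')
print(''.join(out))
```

Execution trace: 'T' (try body) → 'K' (except KeyError) → 'R' (finally) → 'U' (after the try/except). Output: TKRU

Answer: TKRU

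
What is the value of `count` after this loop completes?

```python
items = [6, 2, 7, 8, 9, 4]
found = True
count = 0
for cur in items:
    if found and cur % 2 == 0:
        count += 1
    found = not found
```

Count even values at even positions
`count` takes the values: 0 → 1

Answer: 1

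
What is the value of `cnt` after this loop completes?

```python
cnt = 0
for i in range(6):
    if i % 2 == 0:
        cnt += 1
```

Count numbers divisible by 2 in range(6)
`cnt` takes the values: 0 → 1 → 2 → 3

Answer: 3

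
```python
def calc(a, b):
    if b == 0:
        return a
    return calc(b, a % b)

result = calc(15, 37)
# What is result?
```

calc(15, 37) -> calc(37, 15) -> calc(15, 7) -> calc(7, 1) -> calc(1, 0) -> 1

Answer: 1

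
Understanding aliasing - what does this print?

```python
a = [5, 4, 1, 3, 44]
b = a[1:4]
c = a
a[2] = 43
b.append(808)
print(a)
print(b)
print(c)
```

Key concept: slice vs alias.
Step by step:
`a = [5, 4, 1, 3, 44]` → a = [5, 4, 1, 3, 44]
`b = a[1:4]` → b = [4, 1, 3]
`c = a` → c = [5, 4, 1, 3, 44] (same object as a)
`a[2] = 43` → a = [5, 4, 43, 3, 44] (same object as c); c = [5, 4, 43, 3, 44] (same object as a)
`b.append(808)` → b = [4, 1, 3, 808]
`print(a)` → prints [5, 4, 43, 3, 44]
`print(b)` → prints [4, 1, 3, 808]
`print(c)` → prints [5, 4, 43, 3, 44]

Answer:
[5, 4, 43, 3, 44]
[4, 1, 3, 808]
[5, 4, 43, 3, 44]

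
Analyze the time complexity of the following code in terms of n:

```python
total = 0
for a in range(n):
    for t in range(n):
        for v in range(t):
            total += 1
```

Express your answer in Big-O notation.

Each loop level contributes: n × n × n. Multiplying the contributions gives O(n^3).

Answer: O(n^3)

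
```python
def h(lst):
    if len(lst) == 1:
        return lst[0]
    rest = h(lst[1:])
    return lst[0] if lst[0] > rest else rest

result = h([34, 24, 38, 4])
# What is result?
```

Recursive max over [34, 24, 38, 4] = 38

Answer: 38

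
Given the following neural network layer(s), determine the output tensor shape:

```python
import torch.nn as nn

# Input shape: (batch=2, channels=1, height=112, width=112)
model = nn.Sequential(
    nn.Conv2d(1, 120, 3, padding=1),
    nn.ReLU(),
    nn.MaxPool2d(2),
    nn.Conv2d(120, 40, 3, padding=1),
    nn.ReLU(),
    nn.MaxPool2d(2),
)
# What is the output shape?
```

Input: (2, 1, 112, 112) -> after first Conv2d: (2, 120, 112, 112) -> after first MaxPool2d: (2, 120, 56, 56) -> after second Conv2d: (2, 40, 56, 56) -> Output: (2, 40, 28, 28)

Answer: (2, 40, 28, 28)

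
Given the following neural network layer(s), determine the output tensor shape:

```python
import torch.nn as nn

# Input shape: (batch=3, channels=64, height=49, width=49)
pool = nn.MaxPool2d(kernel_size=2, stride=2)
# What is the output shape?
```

Input: (3, 64, 49, 49) -> Output: (3, 64, 24, 24)

Answer: (3, 64, 24, 24)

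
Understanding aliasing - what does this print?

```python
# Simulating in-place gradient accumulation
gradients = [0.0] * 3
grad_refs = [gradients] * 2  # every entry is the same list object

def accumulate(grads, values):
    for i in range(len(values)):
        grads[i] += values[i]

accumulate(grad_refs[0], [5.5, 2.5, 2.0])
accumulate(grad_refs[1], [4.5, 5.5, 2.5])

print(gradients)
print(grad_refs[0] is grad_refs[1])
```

Key concept: gradient accumulation aliasing.
Step by step:
`gradients = [0.0] * 3` → gradients = [0.0, 0.0, 0.0]
`grad_refs = [gradients] * 2` → grad_refs = [[0.0, 0.0, 0.0], [0.0, 0.0, 0.0]]
`accumulate(grad_refs[0], [5.5, 2.5, 2.0])` → gradients = [5.5, 2.5, 2.0]; grad_refs = [[5.5, 2.5, 2.0], [5.5, 2.5, 2.0]]
`accumulate(grad_refs[1], [4.5, 5.5, 2.5])` → gradients = [10.0, 8.0, 4.5]; grad_refs = [[10.0, 8.0, 4.5], [10.0, 8.0, 4.5]]
`print(gradients)` → prints [10.0, 8.0, 4.5]
`print(grad_refs[0] is grad_refs[1])` → prints True

Answer:
[10.0, 8.0, 4.5]
True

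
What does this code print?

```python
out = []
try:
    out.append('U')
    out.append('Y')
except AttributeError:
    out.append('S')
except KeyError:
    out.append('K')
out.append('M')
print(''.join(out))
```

Execution trace: 'U' (try body) → 'Y' (try body, no exception) → 'M' (after the try/except). Output: UYM

Answer: UYM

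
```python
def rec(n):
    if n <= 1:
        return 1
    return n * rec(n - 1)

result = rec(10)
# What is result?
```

rec(10) = 10 * 9 * 8 * 7 * 6 * 5 * 4 * 3 * 2 * 1 = 3628800

Answer: 3628800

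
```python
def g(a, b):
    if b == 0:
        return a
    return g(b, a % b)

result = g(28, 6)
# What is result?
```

g(28, 6) -> g(6, 4) -> g(4, 2) -> g(2, 0) -> 2

Answer: 2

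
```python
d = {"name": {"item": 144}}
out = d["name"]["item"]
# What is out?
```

Trace:
`d = {"name": {"item": 144}}` → d = {'name': {'item': 144}}
`out = d["name"]["item"]` → out = 144
So out = 144

Answer: 144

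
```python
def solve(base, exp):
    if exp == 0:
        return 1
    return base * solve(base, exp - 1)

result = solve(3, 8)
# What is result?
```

solve(3, 8) = 3 * 3 * 3 * 3 * 3 * 3 * 3 * 3 = 6561

Answer: 6561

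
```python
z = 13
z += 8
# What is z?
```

Trace:
`z = 13` → z = 13
`z += 8` → z = 21
So z = 21

Answer: 21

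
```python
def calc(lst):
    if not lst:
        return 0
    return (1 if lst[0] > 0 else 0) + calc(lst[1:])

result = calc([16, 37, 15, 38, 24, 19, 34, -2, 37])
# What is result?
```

Count of positive elements in [16, 37, 15, 38, 24, 19, 34, -2, 37] = 8

Answer: 8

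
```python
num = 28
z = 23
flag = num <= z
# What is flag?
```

Trace:
`num = 28` → num = 28
`z = 23` → z = 23
`flag = num <= z` → flag = False
So flag = False

Answer: False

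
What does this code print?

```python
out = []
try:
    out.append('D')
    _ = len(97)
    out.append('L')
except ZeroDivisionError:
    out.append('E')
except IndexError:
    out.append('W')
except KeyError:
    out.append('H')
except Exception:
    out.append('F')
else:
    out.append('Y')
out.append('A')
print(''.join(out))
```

Execution trace: 'D' (try body) → 'F' (except Exception) → 'A' (after the try/except). Output: DFA

Answer: DFA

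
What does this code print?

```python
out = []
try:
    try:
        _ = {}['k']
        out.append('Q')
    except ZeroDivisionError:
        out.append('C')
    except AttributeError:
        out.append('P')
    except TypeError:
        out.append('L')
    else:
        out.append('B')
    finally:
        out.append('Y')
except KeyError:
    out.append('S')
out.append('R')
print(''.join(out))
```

Execution trace: 'Y' (finally) → 'S' (outer except KeyError) → 'R' (after the try/except). Output: YSR

Answer: YSR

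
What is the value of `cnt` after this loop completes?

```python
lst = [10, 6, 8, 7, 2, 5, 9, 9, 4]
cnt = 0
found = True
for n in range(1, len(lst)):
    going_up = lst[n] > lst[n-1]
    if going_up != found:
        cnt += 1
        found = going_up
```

Count direction changes in [10, 6, 8, 7, 2, 5, 9, 9, 4]
`cnt` takes the values: 0 → 1 → 2 → 3 → 4 → 5

Answer: 5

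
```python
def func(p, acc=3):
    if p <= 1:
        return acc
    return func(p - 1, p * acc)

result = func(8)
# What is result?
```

Accumulator trace (n, acc): (8, 3) -> (7, 24) -> (6, 168) -> (5, 1008) -> (4, 5040) -> (3, 20160) -> (2, 60480) -> (1, 120960) -> return 120960

Answer: 120960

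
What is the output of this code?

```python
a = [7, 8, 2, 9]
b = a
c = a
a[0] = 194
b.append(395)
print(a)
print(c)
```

Key concept: multiple aliases.
Step by step:
`a = [7, 8, 2, 9]` → a = [7, 8, 2, 9]
`b = a` → b = [7, 8, 2, 9] (same object as a)
`c = a` → c = [7, 8, 2, 9] (same object as a, b)
`a[0] = 194` → a = [194, 8, 2, 9] (same object as b, c); b = [194, 8, 2, 9] (same object as a, c); c = [194, 8, 2, 9] (same object as a, b)
`b.append(395)` → a = [194, 8, 2, 9, 395] (same object as b, c); b = [194, 8, 2, 9, 395] (same object as a, c); c = [194, 8, 2, 9, 395] (same object as a, b)
`print(a)` → prints [194, 8, 2, 9, 395]
`print(c)` → prints [194, 8, 2, 9, 395]

Answer:
[194, 8, 2, 9, 395]
[194, 8, 2, 9, 395]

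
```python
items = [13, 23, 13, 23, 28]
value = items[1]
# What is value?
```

Trace:
`items = [13, 23, 13, 23, 28]` → items = [13, 23, 13, 23, 28]
`value = items[1]` → value = 23
So value = 23

Answer: 23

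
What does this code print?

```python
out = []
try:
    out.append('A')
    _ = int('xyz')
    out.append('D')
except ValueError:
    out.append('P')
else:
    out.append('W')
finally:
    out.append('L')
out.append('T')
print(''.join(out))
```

Execution trace: 'A' (try body) → 'P' (except ValueError) → 'L' (finally) → 'T' (after the try/except). Output: APLT

Answer: APLT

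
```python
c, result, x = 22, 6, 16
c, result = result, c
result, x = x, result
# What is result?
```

Trace:
`c, result, x = 22, 6, 16` → c = 22; result = 6; x = 16
`c, result = result, c` → c = 6; result = 22
`result, x = x, result` → result = 16; x = 22
So result = 16

Answer: 16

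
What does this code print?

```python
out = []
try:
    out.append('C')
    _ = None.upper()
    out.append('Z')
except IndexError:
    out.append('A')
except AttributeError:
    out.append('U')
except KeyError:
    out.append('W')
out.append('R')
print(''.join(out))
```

Execution trace: 'C' (try body) → 'U' (except AttributeError) → 'R' (after the try/except). Output: CUR

Answer: CUR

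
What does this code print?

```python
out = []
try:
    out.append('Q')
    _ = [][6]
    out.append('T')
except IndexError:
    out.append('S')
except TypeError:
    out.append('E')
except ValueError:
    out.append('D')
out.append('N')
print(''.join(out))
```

Execution trace: 'Q' (try body) → 'S' (except IndexError) → 'N' (after the try/except). Output: QSN

Answer: QSN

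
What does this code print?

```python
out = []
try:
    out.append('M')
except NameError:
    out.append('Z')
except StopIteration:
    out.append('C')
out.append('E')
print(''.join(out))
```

Execution trace: 'M' (try body, no exception) → 'E' (after the try/except). Output: ME

Answer: ME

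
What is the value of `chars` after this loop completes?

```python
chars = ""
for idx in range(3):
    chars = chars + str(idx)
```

Concatenate digits 0 to 2
`chars` takes the values: "" → "0" → "01" → "012"

Answer: "012"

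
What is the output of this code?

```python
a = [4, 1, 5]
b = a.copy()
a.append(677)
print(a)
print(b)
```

Key concept: list.copy() creates independent copy.
Step by step:
`a = [4, 1, 5]` → a = [4, 1, 5]
`b = a.copy()` → b = [4, 1, 5]
`a.append(677)` → a = [4, 1, 5, 677]
`print(a)` → prints [4, 1, 5, 677]
`print(b)` → prints [4, 1, 5]

Answer:
[4, 1, 5, 677]
[4, 1, 5]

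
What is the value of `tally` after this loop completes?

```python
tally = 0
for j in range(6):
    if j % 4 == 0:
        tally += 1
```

Count numbers divisible by 4 in range(6)
`tally` takes the values: 0 → 1 → 2

Answer: 2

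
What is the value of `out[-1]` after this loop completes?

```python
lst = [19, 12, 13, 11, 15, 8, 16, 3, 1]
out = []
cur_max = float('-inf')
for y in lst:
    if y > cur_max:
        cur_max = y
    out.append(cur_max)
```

Running max ends at 19
`out` takes the values: [] → [19] → [19, 19] → [19, 19, 19] → [19, 19, 19, 19] → [19, 19, 19, 19, 19] → [19, 19, 19, 19, 19, 19] → [19, 19, 19, 19, 19, 19, 19] → [19, 19, 19, 19, 19, 19, 19, 19] → [19, 19, 19, 19, 19, 19, 19, 19, 19]
So `out[-1]` = 19

Answer: 19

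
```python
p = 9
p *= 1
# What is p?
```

Trace:
`p = 9` → p = 9
`p *= 1` → p = 9
So p = 9

Answer: 9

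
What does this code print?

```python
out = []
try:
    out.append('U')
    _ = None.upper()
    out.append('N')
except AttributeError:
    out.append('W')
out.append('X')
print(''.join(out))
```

Execution trace: 'U' (try body) → 'W' (except AttributeError) → 'X' (after the try/except). Output: UWX

Answer: UWX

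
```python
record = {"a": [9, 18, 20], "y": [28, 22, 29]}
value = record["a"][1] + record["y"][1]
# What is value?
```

Trace:
`record = {"a": [9, 18, 20], "y": [28, 22, 29]}` → record = {'a': [9, 18, 20], 'y': [28, 22, 29]}
`value = record["a"][1] + record["y"][1]` → value = 40
So value = 40

Answer: 40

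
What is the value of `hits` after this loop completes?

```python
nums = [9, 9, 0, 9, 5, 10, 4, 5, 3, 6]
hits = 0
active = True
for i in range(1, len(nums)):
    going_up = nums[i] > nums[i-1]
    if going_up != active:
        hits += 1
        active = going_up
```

Count direction changes in [9, 9, 0, 9, 5, 10, 4, 5, 3, 6]
`hits` takes the values: 0 → 1 → 2 → 3 → 4 → 5 → 6 → 7 → 8

Answer: 8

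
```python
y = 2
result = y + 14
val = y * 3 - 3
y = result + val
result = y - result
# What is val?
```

Trace:
`y = 2` → y = 2
`result = y + 14` → result = 16
`val = y * 3 - 3` → val = 3
`y = result + val` → y = 19
`result = y - result` → result = 3
So val = 3

Answer: 3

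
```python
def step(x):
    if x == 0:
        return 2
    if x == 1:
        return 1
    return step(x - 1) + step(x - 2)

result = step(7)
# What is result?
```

Build up from base cases: step(0)=2, step(1)=1, step(2)=3, step(3)=4, step(4)=7, step(5)=11, step(6)=18, ..., step(7)=29

Answer: 29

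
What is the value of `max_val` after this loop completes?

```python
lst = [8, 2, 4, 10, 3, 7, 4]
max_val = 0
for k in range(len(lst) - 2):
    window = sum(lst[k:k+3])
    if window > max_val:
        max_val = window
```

Max sum of 3-element window in [8, 2, 4, 10, 3, 7, 4]
`max_val` takes the values: 0 → 14 → 16 → 17 → 20

Answer: 20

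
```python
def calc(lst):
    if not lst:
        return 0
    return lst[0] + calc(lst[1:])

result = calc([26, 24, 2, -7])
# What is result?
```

26 + 24 + 2 + (-7) + 0 = 45

Answer: 45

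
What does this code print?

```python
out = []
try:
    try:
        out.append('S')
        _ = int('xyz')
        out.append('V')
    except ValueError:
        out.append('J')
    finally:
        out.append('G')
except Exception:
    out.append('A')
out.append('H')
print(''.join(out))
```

Execution trace: 'S' (inner try body) → 'J' (inner except ValueError) → 'G' (inner finally) → 'H' (after the try/except). Output: SJGH

Answer: SJGH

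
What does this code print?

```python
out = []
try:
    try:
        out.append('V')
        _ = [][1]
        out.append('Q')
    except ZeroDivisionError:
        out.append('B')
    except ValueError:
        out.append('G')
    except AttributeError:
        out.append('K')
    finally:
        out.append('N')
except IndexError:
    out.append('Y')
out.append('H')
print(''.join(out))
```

Execution trace: 'V' (try body) → 'N' (finally) → 'Y' (outer except IndexError) → 'H' (after the try/except). Output: VNYH

Answer: VNYH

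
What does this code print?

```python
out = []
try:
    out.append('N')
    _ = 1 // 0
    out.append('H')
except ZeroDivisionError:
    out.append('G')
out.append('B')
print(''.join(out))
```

Execution trace: 'N' (try body) → 'G' (except ZeroDivisionError) → 'B' (after the try/except). Output: NGB

Answer: NGB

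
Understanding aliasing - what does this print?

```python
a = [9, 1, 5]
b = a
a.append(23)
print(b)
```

Key concept: basic list aliasing.
Step by step:
`a = [9, 1, 5]` → a = [9, 1, 5]
`b = a` → b = [9, 1, 5] (same object as a)
`a.append(23)` → a = [9, 1, 5, 23] (same object as b); b = [9, 1, 5, 23] (same object as a)
`print(b)` → prints [9, 1, 5, 23]

Answer: [9, 1, 5, 23]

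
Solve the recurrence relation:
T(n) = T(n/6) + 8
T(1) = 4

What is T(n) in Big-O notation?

Each step divides n by 6 and adds 8. After log_6(n) steps we reach T(1)=4. So T(n) = 8·log_6(n) + 4 = O(log n).

Answer: O(log n)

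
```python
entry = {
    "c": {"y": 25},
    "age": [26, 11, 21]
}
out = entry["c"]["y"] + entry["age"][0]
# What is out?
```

Trace:
`entry = { ...` → entry = {'c': {'y': 25}, 'age': [26, 11, 21]}
`out = entry["c"]["y"] + entry["age"][0]` → out = 51
So out = 51

Answer: 51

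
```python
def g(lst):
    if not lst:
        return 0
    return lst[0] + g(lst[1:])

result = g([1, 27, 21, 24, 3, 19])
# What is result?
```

1 + 27 + 21 + 24 + 3 + 19 + 0 = 95

Answer: 95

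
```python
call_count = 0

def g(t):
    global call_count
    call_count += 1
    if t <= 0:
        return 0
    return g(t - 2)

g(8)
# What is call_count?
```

Linear recursion stepping by 2: 5 calls from t=8 down to ≤0.

Answer: 5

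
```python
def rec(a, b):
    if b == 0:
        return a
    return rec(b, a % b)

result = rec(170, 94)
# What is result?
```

rec(170, 94) -> rec(94, 76) -> rec(76, 18) -> rec(18, 4) -> rec(4, 2) -> rec(2, 0) -> 2

Answer: 2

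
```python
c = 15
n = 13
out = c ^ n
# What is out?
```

Trace:
`c = 15` → c = 15
`n = 13` → n = 13
`out = c ^ n` → out = 2
So out = 2

Answer: 2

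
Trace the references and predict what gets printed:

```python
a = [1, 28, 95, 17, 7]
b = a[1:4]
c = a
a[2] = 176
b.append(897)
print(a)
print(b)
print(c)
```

Key concept: slice vs alias.
Step by step:
`a = [1, 28, 95, 17, 7]` → a = [1, 28, 95, 17, 7]
`b = a[1:4]` → b = [28, 95, 17]
`c = a` → c = [1, 28, 95, 17, 7] (same object as a)
`a[2] = 176` → a = [1, 28, 176, 17, 7] (same object as c); c = [1, 28, 176, 17, 7] (same object as a)
`b.append(897)` → b = [28, 95, 17, 897]
`print(a)` → prints [1, 28, 176, 17, 7]
`print(b)` → prints [28, 95, 17, 897]
`print(c)` → prints [1, 28, 176, 17, 7]

Answer:
[1, 28, 176, 17, 7]
[28, 95, 17, 897]
[1, 28, 176, 17, 7]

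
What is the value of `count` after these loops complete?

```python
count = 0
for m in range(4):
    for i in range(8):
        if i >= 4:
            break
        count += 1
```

Inner breaks at 4, outer runs 4 times
`count` takes the values: 0 → 1 → 2 → 3 → 4 → 5 → 6 → 7 → 8 → 9 → 10 → 11 → 12 → 13 → 14 → 15 → 16

Answer: 16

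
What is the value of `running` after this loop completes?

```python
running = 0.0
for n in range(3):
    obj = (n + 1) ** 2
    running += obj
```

Sum of squared losses 1² + 2² + ... + 3²
`running` takes the values: 0.0 → 1.0 → 5.0 → 14.0

Answer: 14.0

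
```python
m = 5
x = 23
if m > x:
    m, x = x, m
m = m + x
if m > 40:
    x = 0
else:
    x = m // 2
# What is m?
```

Trace:
`m = 5` → m = 5
`x = 23` → x = 23
`if m > x: ...` → m > x is False → no variable changes
`m = m + x` → m = 28
`if m > 40: ...` → m > 40 is False, take else branch → x = 14
So m = 28

Answer: 28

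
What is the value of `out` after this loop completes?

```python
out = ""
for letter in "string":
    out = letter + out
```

Reverse 'string'
`out` takes the values: "" → "s" → "ts" → "rts" → "irts" → "nirts" → "gnirts"

Answer: "gnirts"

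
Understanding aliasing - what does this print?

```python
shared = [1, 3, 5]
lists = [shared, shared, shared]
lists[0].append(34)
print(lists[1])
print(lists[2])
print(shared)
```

Key concept: list of same reference.
Step by step:
`shared = [1, 3, 5]` → shared = [1, 3, 5]
`lists = [shared, shared, shared]` → lists = [[1, 3, 5], [1, 3, 5], [1, 3, 5]]
`lists[0].append(34)` → shared = [1, 3, 5, 34]; lists = [[1, 3, 5, 34], [1, 3, 5, 34], [1, 3, 5, 34]]
`print(lists[1])` → prints [1, 3, 5, 34]
`print(lists[2])` → prints [1, 3, 5, 34]
`print(shared)` → prints [1, 3, 5, 34]

Answer:
[1, 3, 5, 34]
[1, 3, 5, 34]
[1, 3, 5, 34]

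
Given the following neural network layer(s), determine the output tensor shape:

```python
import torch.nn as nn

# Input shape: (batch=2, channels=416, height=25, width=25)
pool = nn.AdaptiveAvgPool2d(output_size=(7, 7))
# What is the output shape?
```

Input: (2, 416, 25, 25) -> Output: (2, 416, 7, 7)

Answer: (2, 416, 7, 7)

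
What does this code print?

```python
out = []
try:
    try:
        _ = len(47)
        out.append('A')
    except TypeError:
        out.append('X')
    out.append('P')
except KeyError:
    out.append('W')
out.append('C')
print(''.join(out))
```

Execution trace: 'X' (inner except TypeError) → 'P' (try body, no exception) → 'C' (after the try/except). Output: XPC

Answer: XPC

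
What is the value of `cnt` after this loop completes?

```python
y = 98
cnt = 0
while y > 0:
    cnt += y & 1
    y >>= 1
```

Count set bits in 98 (binary: 0b1100010)
`cnt` takes the values: 0 → 1 → 2 → 3

Answer: 3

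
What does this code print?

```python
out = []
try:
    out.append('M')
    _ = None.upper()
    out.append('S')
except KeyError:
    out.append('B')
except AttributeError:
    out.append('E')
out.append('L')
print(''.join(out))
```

Execution trace: 'M' (try body) → 'E' (except AttributeError) → 'L' (after the try/except). Output: MEL

Answer: MEL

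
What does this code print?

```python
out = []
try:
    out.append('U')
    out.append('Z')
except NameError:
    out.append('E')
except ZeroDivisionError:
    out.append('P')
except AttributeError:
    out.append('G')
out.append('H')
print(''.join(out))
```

Execution trace: 'U' (try body) → 'Z' (try body, no exception) → 'H' (after the try/except). Output: UZH

Answer: UZH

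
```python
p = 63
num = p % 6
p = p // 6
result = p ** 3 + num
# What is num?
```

Trace:
`p = 63` → p = 63
`num = p % 6` → num = 3
`p = p // 6` → p = 10
`result = p ** 3 + num` → result = 1003
So num = 3

Answer: 3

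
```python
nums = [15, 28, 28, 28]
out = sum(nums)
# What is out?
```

Trace:
`nums = [15, 28, 28, 28]` → nums = [15, 28, 28, 28]
`out = sum(nums)` → out = 99
So out = 99

Answer: 99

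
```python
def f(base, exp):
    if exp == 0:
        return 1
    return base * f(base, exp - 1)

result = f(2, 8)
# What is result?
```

f(2, 8) = 2 * 2 * 2 * 2 * 2 * 2 * 2 * 2 = 256

Answer: 256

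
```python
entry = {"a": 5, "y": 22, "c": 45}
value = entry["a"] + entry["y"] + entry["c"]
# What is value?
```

Trace:
`entry = {"a": 5, "y": 22, "c": 45}` → entry = {'a': 5, 'y': 22, 'c': 45}
`value = entry["a"] + entry["y"] + entry["c"]` → value = 72
So value = 72

Answer: 72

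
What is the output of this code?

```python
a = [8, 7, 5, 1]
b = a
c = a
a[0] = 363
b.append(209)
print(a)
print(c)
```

Key concept: multiple aliases.
Step by step:
`a = [8, 7, 5, 1]` → a = [8, 7, 5, 1]
`b = a` → b = [8, 7, 5, 1] (same object as a)
`c = a` → c = [8, 7, 5, 1] (same object as a, b)
`a[0] = 363` → a = [363, 7, 5, 1] (same object as b, c); b = [363, 7, 5, 1] (same object as a, c); c = [363, 7, 5, 1] (same object as a, b)
`b.append(209)` → a = [363, 7, 5, 1, 209] (same object as b, c); b = [363, 7, 5, 1, 209] (same object as a, c); c = [363, 7, 5, 1, 209] (same object as a, b)
`print(a)` → prints [363, 7, 5, 1, 209]
`print(c)` → prints [363, 7, 5, 1, 209]

Answer:
[363, 7, 5, 1, 209]
[363, 7, 5, 1, 209]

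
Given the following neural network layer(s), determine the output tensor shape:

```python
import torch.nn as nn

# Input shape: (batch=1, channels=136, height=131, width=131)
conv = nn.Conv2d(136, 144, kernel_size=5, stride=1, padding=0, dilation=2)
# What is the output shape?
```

Input: (1, 136, 131, 131) -> Output: (1, 144, 123, 123)

Answer: (1, 144, 123, 123)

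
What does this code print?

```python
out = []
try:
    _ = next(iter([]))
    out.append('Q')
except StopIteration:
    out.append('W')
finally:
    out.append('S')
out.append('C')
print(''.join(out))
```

Execution trace: 'W' (except StopIteration) → 'S' (finally) → 'C' (after the try/except). Output: WSC

Answer: WSC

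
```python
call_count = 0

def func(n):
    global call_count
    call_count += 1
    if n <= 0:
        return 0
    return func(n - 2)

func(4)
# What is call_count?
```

Linear recursion stepping by 2: 3 calls from n=4 down to ≤0.

Answer: 3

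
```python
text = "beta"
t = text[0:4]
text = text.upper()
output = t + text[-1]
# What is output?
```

Trace:
`text = "beta"` → text = 'beta'
`t = text[0:4]` → t = 'beta'
`text = text.upper()` → text = 'BETA'
`output = t + text[-1]` → output = 'betaA'
So output = 'betaA'

Answer: 'betaA'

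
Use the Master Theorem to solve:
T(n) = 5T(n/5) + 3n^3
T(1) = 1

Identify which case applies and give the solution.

a=5, b=5, f(n)=3n^3. log_5(5) = 1. Since c=3 > 1 and the regularity condition holds (5(n/5)^3 = (5/5^3)n^3 with 5/5^3 < 1), Case 3 applies: T(n) = Θ(f(n)) = O(n^3).

Answer: O(n^3) - Case 3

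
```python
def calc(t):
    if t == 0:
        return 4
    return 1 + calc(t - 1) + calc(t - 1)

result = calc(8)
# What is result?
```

calc(t) = 1 + 2·calc(t-1), calc(0)=4. Closed form: (4+1)·2^8 - 1 = 1279.

Answer: 1279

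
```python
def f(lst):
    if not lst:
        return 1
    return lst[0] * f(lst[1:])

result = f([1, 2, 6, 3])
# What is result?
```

Product over [1, 2, 6, 3] = 1 * 2 * 6 * 3 = 36

Answer: 36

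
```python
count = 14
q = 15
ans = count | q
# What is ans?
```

Trace:
`count = 14` → count = 14
`q = 15` → q = 15
`ans = count | q` → ans = 15
So ans = 15

Answer: 15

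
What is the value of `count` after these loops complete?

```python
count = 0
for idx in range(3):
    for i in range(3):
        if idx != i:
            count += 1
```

3² - 3 (exclude diagonal)
`count` takes the values: 0 → 1 → 2 → 3 → 4 → 5 → 6

Answer: 6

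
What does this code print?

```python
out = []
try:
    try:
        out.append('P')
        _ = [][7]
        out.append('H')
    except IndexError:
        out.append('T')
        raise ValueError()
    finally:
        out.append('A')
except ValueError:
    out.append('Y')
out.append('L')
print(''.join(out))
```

Execution trace: 'P' (inner try body) → 'T' (inner except IndexError) → 'A' (inner finally) → 'Y' (outer except ValueError) → 'L' (after the try/except). Output: PTAYL

Answer: PTAYL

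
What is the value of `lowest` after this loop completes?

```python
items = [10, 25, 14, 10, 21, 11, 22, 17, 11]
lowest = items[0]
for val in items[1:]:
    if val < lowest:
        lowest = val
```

Minimum of [10, 25, 14, 10, 21, 11, 22, 17, 11]
`lowest` takes the values: 10

Answer: 10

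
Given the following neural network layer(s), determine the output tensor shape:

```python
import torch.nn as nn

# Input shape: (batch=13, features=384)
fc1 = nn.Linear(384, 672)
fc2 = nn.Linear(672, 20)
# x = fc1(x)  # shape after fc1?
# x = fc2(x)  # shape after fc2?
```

Input: (13, 384) -> after fc1: (13, 672) -> Output: (13, 20)

Answer: (13, 20)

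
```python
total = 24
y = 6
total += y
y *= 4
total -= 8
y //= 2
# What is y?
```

Trace:
`total = 24` → total = 24
`y = 6` → y = 6
`total += y` → total = 30
`y *= 4` → y = 24
`total -= 8` → total = 22
`y //= 2` → y = 12
So y = 12

Answer: 12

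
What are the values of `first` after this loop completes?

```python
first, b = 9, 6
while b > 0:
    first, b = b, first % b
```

GCD of 9 and 6
`first` takes the values: 9 → 6 → 3

Answer: 3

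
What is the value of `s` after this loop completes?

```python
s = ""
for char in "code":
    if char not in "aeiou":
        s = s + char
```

Remove vowels from 'code'
`s` takes the values: "" → "c" → "cd"

Answer: "cd"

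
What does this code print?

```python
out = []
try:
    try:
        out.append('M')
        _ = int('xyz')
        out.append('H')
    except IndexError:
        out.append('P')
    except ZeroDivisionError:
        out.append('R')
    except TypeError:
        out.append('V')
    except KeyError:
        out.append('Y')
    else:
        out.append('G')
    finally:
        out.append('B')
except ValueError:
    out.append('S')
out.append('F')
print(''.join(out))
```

Execution trace: 'M' (try body) → 'B' (finally) → 'S' (outer except ValueError) → 'F' (after the try/except). Output: MBSF

Answer: MBSF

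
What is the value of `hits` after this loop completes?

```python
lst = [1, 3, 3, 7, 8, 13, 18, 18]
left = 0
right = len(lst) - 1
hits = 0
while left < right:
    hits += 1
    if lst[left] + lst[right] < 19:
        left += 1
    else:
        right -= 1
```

Steps to find pair summing to 19
`hits` takes the values: 0 → 1 → 2 → 3 → 4 → 5 → 6 → 7

Answer: 7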